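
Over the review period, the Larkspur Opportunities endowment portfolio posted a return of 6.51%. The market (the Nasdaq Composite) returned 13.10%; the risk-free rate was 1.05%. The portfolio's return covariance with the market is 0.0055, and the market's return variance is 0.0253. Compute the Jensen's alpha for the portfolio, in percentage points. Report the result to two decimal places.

2.84

β = Cov / Var = 0.0055 / 0.0253 = 0.2174
E[R] = Rf + β(Rm − Rf) = 1.05% + 0.2174 × (13.10% − 1.05%) = 3.6697%
α = Rp − E[R] = 6.51% − 3.6697% = 2.8403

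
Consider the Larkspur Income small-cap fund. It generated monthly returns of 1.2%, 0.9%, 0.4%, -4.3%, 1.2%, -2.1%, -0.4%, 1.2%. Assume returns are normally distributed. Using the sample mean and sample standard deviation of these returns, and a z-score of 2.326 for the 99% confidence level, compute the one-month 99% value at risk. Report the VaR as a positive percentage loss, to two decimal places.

r̄ = (1.2 + 0.9 + 0.4 − 4.3 + 1.2 − 2.1 − 0.4 + 1.2) / 8 = -1.90 / 8 = -0.2375%
Σ(r − r̄)² = (1.2 − (-0.2375))² + (0.9 − (-0.2375))² + (0.4 − (-0.2375))² + … = 27.8988
σ = √[27.8988 / 7] = 1.9964%
VaR = −(r̄ − z·σ) = −(-0.2375 − 2.326 × 1.9964) = −(-4.8811) = 4.8811%

4.88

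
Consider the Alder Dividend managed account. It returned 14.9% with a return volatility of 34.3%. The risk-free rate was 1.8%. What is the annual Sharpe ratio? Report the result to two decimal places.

0.38

Sharpe = (Rp − Rf) / σp = (14.9% − 1.8%) / 34.3% = 13.10% / 34.3% = 0.3819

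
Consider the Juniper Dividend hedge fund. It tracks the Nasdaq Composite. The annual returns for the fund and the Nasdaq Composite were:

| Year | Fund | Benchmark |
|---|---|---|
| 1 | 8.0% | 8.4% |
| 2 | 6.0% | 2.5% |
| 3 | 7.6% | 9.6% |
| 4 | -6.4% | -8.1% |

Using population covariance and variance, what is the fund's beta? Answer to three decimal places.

r̄p = 3.8000%,  r̄m = 3.1000%
Cov = Σ(rp − r̄p)(rm − r̄m) / 4 = 39.9700
Var(rm) = Σ(rm − r̄m)² / 4 = 49.0350
β = Cov / Var = 39.9700 / 49.0350 = 0.8151

0.815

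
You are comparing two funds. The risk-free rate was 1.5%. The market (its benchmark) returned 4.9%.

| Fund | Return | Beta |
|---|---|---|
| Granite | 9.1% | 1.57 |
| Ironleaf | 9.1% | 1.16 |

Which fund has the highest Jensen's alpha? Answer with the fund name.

Granite: α = 9.1% − [1.5% + 1.57 × (4.9% − 1.5%)] = 2.262
Ironleaf: α = 9.1% − [1.5% + 1.16 × (4.9% − 1.5%)] = 3.656
Highest: Ironleaf (3.656).

Ironleaf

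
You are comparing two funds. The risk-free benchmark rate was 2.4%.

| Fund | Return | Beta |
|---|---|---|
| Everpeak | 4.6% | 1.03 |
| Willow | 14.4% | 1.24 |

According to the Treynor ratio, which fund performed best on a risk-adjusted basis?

Everpeak: Treynor = (4.6% − 2.4%) / 1.03 = 2.136
Willow: Treynor = (14.4% − 2.4%) / 1.24 = 9.677
Highest: Willow (9.677).

Willow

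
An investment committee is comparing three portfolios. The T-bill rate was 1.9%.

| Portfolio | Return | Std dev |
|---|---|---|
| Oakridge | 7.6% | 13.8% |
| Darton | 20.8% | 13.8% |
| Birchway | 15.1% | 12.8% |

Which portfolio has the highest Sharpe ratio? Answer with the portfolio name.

Darton

Oakridge: Sharpe ratio = (7.6% − 1.9%) / 13.8% = 0.413
Darton: Sharpe ratio = (20.8% − 1.9%) / 13.8% = 1.370
Birchway: Sharpe ratio = (15.1% − 1.9%) / 12.8% = 1.031
Highest: Darton (1.370).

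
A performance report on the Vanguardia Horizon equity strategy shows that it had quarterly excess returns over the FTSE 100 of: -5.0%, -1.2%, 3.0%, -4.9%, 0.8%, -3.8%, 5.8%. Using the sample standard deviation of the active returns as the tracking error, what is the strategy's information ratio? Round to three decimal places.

r̄ = (-5 − 1.2 + 3 − 4.9 + 0.8 − 3.8 + 5.8) / 7 = -5.30 / 7 = -0.7571%
Σ(r − r̄)² = 104.1571; sample σ = √(104.1571/6) = 4.1665%
IR = r̄ / tracking error = -0.7571 / 4.1665 = -0.1817

-0.182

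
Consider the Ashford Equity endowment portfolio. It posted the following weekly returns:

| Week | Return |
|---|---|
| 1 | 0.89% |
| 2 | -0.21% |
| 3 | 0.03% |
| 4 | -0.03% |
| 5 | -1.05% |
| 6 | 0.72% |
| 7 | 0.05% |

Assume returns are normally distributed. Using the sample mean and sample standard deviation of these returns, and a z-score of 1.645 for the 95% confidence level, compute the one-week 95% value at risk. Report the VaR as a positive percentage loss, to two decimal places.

r̄ = (0.89 − 0.21 + 0.03 − 0.03 − 1.05 + 0.72 + 0.05) / 7 = 0.0571%
Σ(r − r̄)² = 2.4385; sample σ = √(2.4385/6) = 0.6375%
VaR = −(r̄ − z·σ) = −(0.0571 − 1.645 × 0.6375) = −(-0.9916) = 0.9916%

0.99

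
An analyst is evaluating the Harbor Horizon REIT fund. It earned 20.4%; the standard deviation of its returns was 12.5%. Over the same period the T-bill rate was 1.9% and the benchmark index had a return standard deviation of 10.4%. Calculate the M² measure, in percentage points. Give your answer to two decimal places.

Sharpe = (Rp − Rf) / σp = (20.4% − 1.9%) / 12.5% = 1.4800
M² = Rf + Sharpe × σm = 1.9% + 1.4800 × 10.4% = 17.2920%

17.29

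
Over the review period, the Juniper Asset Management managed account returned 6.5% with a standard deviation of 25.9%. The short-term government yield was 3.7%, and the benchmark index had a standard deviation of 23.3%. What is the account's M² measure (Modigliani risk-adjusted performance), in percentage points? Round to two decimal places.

Sharpe = (Rp − Rf) / σp = (6.5% − 3.7%) / 25.9% = 0.1081
M² = Rf + Sharpe × σm = 3.7% + 0.1081 × 23.3% = 6.2187%

6.22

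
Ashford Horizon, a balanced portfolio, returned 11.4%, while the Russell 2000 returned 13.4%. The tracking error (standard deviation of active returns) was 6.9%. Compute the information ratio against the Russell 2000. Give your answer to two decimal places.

-0.29

IR = (Rp − Rb) / TE = (11.4% − 13.4%) / 6.9% = -2.00% / 6.9% = -0.2899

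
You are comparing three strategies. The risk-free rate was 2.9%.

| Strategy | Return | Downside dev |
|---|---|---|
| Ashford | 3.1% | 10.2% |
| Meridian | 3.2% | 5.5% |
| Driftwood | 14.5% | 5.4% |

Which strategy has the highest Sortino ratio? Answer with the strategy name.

Ashford: Sortino ratio = (3.1% − 2.9%) / 10.2% = 0.020
Meridian: Sortino ratio = (3.2% − 2.9%) / 5.5% = 0.055
Driftwood: Sortino ratio = (14.5% − 2.9%) / 5.4% = 2.148
Highest: Driftwood (2.148).

Driftwood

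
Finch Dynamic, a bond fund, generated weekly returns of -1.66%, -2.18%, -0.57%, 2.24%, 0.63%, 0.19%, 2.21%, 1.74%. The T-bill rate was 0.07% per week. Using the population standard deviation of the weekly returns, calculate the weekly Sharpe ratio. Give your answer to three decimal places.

0.160

r̄ = (-1.66 − 2.18 − 0.57 + 2.24 + 0.63 + 0.19 + 2.21 + 1.74) / 8 = 2.600 / 8 = 0.3250%
Σ(r − r̄)² = (-1.66 − 0.3250)² + (-2.18 − 0.3250)² + … = 20.3502
population σ = √(20.3502 / 8) = √2.5438 = 1.5949%
Sharpe = (r̄ − rf) / σ = (0.3250 − 0.07) / 1.5949 = 0.2550 / 1.5949 = 0.1599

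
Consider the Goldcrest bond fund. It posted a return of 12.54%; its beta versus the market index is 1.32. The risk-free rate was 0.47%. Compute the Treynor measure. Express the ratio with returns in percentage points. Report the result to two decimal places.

Treynor = (Rp − Rf) / β = (12.54% − 0.47%) / 1.32 = 12.07 / 1.32 = 9.1439

9.14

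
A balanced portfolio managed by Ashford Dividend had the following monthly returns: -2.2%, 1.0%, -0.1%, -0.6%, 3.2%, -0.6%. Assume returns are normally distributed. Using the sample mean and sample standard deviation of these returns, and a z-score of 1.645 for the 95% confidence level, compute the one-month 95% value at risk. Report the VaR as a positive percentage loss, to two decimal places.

r̄ = (-2.2 + 1 − 0.1 − 0.6 + 3.2 − 0.6) / 6 = 0.70 / 6 = 0.1167%
Sample std dev = √[16.7283 / 5] = 1.8291%
VaR = −(r̄ − z·σ) = −(0.1167 − 1.645 × 1.8291) = −(-2.8922) = 2.8922%

2.89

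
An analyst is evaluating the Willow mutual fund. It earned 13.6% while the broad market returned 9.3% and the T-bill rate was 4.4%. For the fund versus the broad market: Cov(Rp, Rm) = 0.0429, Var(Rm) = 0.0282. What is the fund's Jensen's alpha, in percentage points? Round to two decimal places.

1.75

β = Cov / Var = 0.0429 / 0.0282 = 1.5213
E[R] = Rf + β(Rm − Rf) = 4.4% + 1.5213 × (9.3% − 4.4%) = 11.8544%
α = Rp − E[R] = 13.6% − 11.8544% = 1.7456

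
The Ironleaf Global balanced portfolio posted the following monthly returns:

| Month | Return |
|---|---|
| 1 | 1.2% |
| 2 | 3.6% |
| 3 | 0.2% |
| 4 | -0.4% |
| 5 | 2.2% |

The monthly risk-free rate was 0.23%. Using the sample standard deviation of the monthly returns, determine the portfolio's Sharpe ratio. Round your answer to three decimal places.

0.708

r̄ = (1.2 + 3.6 + 0.2 − 0.4 + 2.2) / 5 = 6.80 / 5 = 1.3600%
Σ(r − r̄)² = 10.1920; sample σ = √(10.1920/4) = 1.5962%
Sharpe = (r̄ − rf) / σ = (1.3600 − 0.23) / 1.5962 = 1.1300 / 1.5962 = 0.7079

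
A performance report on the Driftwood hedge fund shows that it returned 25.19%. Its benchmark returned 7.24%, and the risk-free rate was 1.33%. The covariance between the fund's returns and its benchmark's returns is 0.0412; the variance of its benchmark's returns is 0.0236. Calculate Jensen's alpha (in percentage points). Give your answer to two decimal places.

13.54

β = Cov / Var = 0.0412 / 0.0236 = 1.7458
E[R] = Rf + β(Rm − Rf) = 1.33% + 1.7458 × (7.24% − 1.33%) = 11.6477%
α = Rp − E[R] = 25.19% − 11.6477% = 13.5423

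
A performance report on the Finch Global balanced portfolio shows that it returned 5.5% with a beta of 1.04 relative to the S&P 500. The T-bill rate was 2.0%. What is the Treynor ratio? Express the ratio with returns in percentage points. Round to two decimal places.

Treynor = (Rp − Rf) / β = (5.5% − 2.0%) / 1.04 = 3.50 / 1.04 = 3.3654

3.37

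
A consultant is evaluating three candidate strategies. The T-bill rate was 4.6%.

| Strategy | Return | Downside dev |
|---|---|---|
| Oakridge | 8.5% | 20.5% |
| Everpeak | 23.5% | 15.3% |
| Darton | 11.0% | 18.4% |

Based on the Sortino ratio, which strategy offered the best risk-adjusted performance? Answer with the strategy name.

Everpeak

Oakridge: Sortino ratio = (8.5% − 4.6%) / 20.5% = 0.190
Everpeak: Sortino ratio = (23.5% − 4.6%) / 15.3% = 1.235
Darton: Sortino ratio = (11.0% − 4.6%) / 18.4% = 0.348
Highest: Everpeak (1.235).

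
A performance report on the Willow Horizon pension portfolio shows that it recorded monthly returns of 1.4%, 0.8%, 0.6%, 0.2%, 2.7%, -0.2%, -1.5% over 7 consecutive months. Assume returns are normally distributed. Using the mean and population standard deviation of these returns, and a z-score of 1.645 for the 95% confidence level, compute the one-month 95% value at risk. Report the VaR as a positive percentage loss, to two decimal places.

Mean return r̄ = 4.00 / 7 = 0.5714%
Σ(r − r̄)² = (1.4 − 0.5714)² + (0.8 − 0.5714)² + … = 10.2943
σ = √[10.2943 / 7] = 1.2127%
VaR = −(r̄ − z·σ) = −(0.5714 − 1.645 × 1.2127) = −(-1.4235) = 1.4235%

1.42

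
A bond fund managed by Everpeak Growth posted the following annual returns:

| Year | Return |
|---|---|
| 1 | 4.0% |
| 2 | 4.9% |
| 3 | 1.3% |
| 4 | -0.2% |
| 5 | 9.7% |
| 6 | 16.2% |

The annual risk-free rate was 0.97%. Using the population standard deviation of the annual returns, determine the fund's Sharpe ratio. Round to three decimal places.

0.907

μ = (4 + 4.9 + 1.3 − 0.2 + 9.7 + 16.2) / 6 = 35.90 / 6 = 5.9833%
Σ(r − μ)² = (4 − 5.9833)² + (4.9 − 5.9833)² + … = 183.4683
population σ = √(183.4683 / 6) = √30.5781 = 5.5297%
Sharpe = (μ − rf) / σ = (5.9833 − 0.97) / 5.5297 = 5.0133 / 5.5297 = 0.9066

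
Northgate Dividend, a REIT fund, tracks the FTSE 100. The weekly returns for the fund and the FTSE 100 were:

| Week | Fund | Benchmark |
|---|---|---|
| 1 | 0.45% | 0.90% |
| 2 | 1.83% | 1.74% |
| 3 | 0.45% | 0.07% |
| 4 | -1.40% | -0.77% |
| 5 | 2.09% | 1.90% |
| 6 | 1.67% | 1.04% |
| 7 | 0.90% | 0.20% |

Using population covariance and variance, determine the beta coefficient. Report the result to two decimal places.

1.14

r̄p = 0.8557%,  r̄m = 0.7257%
Cov = Σ(rp − r̄p)(rm − r̄m) / 7 = 0.8914
Var(rm) = Σ(rm − r̄m)² / 7 = 0.7829
β = Cov / Var = 0.8914 / 0.7829 = 1.1386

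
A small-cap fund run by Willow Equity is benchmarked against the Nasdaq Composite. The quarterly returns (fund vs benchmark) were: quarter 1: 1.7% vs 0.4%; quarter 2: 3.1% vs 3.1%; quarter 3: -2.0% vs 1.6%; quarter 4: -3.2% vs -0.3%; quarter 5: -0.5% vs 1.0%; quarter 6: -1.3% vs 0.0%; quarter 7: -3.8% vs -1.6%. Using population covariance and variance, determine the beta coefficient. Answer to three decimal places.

r̄p = -0.8571%,  r̄m = 0.6000%
Cov = Σ(rp − r̄p)(rm − r̄m) / 7 = 2.4614
Var(rm) = Σ(rm − r̄m)² / 7 = 1.9229
β = Cov / Var = 2.4614 / 1.9229 = 1.2800

1.280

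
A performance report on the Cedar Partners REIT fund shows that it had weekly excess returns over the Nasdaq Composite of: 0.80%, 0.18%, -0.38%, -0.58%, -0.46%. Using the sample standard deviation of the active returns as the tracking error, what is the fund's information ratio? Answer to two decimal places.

-0.15

r̄ = (0.8 + 0.18 − 0.38 − 0.58 − 0.46) / 5 = -0.440 / 5 = -0.0880%
Sample σ = √[Σ(r − r̄)² / 4] = √[1.3261 / 4] = √0.3315 = 0.5758%
IR = r̄ / tracking error = -0.0880 / 0.5758 = -0.1528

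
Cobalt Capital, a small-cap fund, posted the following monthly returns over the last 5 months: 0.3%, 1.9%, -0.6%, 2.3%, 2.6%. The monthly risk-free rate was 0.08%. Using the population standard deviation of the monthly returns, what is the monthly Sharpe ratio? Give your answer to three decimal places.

Mean return μ = 6.50 / 5 = 1.3000%
Σ(r − μ)² = 7.6600; population σ = √(7.6600/5) = 1.2377%
Sharpe = (μ − rf) / σ = (1.3000 − 0.08) / 1.2377 = 1.2200 / 1.2377 = 0.9857

0.986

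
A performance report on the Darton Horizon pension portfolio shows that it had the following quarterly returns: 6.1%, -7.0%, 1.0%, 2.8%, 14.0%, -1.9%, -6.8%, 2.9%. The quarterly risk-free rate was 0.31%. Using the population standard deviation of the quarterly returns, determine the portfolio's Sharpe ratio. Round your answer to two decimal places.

0.17

r̄ = (6.1 − 7 + 1 + 2.8 + 14 − 1.9 − 6.8 + 2.9) / 8 = 1.3875%
Population std dev = √[333.9088 / 8] = 6.4605%
Sharpe = (r̄ − rf) / σ = (1.3875 − 0.31) / 6.4605 = 1.0775 / 6.4605 = 0.1668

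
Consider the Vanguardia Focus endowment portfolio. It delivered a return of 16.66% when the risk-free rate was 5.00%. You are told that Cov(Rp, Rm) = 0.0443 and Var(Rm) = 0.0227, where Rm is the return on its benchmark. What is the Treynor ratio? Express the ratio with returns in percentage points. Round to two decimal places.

β = Cov / Var = 0.0443 / 0.0227 = 1.9515
Treynor = (Rp − Rf) / β = (16.66% − 5.00%) / 1.9515 = 11.66 / 1.9515 = 5.9749

5.97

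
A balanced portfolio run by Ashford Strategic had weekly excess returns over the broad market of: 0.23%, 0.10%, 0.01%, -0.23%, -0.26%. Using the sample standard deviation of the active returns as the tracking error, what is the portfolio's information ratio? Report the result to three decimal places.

μ = (0.23 + 0.1 + 0.01 − 0.23 − 0.26) / 5 = -0.0300%
Σ(r − μ)² = (0.23 − (-0.0300))² + (0.1 − (-0.0300))² + (0.01 − (-0.0300))² + … = 0.1790
σ = √[0.1790 / 4] = 0.2115%
IR = μ / tracking error = -0.0300 / 0.2115 = -0.1418

-0.142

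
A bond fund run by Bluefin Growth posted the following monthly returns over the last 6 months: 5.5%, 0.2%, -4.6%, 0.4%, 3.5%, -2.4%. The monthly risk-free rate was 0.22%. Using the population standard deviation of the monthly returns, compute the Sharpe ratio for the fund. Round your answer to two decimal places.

0.06

r̄ = (5.5 + 0.2 − 4.6 + 0.4 + 3.5 − 2.4) / 6 = 2.60 / 6 = 0.4333%
Population std dev = √[68.4933 / 6] = 3.3787%
Sharpe = (r̄ − rf) / σ = (0.4333 − 0.22) / 3.3787 = 0.2133 / 3.3787 = 0.0631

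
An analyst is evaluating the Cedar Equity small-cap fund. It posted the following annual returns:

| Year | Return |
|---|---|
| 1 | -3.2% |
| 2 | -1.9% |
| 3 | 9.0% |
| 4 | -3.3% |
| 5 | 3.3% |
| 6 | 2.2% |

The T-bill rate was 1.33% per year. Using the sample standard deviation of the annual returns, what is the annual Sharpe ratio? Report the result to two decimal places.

-0.07

Mean return r̄ = 6.10 / 6 = 1.0167%
Sample std dev = √[115.2683 / 5] = 4.8014%
Sharpe = (r̄ − rf) / σ = (1.0167 − 1.33) / 4.8014 = -0.3133 / 4.8014 = -0.0653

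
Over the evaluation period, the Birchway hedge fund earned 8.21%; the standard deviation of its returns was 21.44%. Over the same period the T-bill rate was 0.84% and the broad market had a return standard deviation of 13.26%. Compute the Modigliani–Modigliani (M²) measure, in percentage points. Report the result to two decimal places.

Sharpe = (Rp − Rf) / σp = (8.21% − 0.84%) / 21.44% = 0.3438
M² = Rf + Sharpe × σm = 0.84% + 0.3438 × 13.26% = 5.3988%

5.40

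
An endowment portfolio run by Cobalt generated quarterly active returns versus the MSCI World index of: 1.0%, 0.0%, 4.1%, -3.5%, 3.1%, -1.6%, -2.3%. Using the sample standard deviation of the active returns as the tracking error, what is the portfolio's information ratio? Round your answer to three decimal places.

r̄ = (1 + 0 + 4.1 − 3.5 + 3.1 − 1.6 − 2.3) / 7 = 0.1143%
Sample std dev = √[47.4286 / 6] = 2.8115%
IR = r̄ / tracking error = 0.1143 / 2.8115 = 0.0407

0.041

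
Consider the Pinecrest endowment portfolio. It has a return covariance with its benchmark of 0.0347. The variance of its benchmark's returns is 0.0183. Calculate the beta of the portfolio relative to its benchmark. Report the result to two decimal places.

β = Cov(Rp, Rm) / Var(Rm) = 0.0347 / 0.0183 = 1.8962

1.90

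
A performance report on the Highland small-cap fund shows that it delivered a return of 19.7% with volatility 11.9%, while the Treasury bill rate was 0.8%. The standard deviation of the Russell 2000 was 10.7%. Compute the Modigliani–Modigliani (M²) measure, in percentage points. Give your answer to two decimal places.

17.79

Sharpe = (Rp − Rf) / σp = (19.7% − 0.8%) / 11.9% = 1.5882
M² = Rf + Sharpe × σm = 0.8% + 1.5882 × 10.7% = 17.7937%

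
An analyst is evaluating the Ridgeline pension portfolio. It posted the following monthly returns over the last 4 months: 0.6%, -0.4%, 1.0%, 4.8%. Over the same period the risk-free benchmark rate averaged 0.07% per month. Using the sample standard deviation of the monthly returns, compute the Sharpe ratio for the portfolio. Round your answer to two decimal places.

0.63

Mean return μ = 6.00 / 4 = 1.5000%
Sample std dev = √[15.5600 / 3] = 2.2774%
Sharpe = (μ − rf) / σ = (1.5000 − 0.07) / 2.2774 = 1.4300 / 2.2774 = 0.6279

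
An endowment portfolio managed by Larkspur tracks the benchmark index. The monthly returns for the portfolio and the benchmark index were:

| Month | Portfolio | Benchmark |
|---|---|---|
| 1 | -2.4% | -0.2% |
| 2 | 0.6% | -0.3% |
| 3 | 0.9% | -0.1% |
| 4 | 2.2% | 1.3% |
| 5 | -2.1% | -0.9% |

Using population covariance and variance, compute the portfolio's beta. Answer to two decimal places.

r̄p = -0.1600%,  r̄m = -0.0400%
Cov = Σ(rp − r̄p)(rm − r̄m) / 5 = 0.9856
Var(rm) = Σ(rm − r̄m)² / 5 = 0.5264
β = Cov / Var = 0.9856 / 0.5264 = 1.8723

1.87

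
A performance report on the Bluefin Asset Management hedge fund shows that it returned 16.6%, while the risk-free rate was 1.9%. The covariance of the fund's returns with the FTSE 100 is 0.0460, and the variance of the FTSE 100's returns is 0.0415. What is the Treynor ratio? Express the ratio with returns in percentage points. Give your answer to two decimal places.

β = Cov / Var = 0.0460 / 0.0415 = 1.1084
Treynor = (Rp − Rf) / β = (16.6% − 1.9%) / 1.1084 = 14.70 / 1.1084 = 13.2624

13.26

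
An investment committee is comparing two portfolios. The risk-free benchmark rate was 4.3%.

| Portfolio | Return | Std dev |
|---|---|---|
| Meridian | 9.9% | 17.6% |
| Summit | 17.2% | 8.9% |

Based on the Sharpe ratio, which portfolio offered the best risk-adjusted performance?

Meridian: Sharpe ratio = (9.9% − 4.3%) / 17.6% = 0.318
Summit: Sharpe ratio = (17.2% − 4.3%) / 8.9% = 1.449
Highest: Summit (1.449).

Summit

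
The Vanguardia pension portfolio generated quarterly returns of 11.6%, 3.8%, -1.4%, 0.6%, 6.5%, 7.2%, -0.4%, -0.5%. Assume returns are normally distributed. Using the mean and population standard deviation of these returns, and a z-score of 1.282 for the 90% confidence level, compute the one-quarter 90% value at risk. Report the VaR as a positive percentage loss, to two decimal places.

r̄ = (11.6 + 3.8 − 1.4 + 0.6 + 6.5 + 7.2 − 0.4 − 0.5) / 8 = 3.4250%
Population std dev = √[151.9750 / 8] = 4.3585%
VaR = −(r̄ − z·σ) = −(3.4250 − 1.282 × 4.3585) = −(-2.1626) = 2.1626%

2.16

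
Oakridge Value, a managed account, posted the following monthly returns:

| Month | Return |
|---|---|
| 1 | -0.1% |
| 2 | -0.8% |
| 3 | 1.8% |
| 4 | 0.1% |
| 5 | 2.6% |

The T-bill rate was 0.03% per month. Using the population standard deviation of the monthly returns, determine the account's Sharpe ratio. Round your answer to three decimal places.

0.543

Mean return r̄ = 3.60 / 5 = 0.7200%
Population std dev = √[8.0680 / 5] = 1.2703%
Sharpe = (r̄ − rf) / σ = (0.7200 − 0.03) / 1.2703 = 0.6900 / 1.2703 = 0.5432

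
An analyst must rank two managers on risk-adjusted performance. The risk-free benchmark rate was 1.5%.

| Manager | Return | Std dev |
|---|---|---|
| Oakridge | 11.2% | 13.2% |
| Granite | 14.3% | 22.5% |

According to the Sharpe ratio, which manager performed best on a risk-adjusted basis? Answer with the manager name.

Oakridge: Sharpe ratio = (11.2% − 1.5%) / 13.2% = 0.735
Granite: Sharpe ratio = (14.3% − 1.5%) / 22.5% = 0.569
Highest: Oakridge (0.735).

Oakridge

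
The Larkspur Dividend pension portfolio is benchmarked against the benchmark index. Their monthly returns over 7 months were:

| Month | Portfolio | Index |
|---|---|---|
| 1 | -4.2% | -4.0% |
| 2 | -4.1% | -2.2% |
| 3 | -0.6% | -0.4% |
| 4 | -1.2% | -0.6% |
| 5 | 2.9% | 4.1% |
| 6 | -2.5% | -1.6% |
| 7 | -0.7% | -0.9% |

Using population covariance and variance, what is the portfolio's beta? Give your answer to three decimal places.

0.944

r̄p = -1.4857%,  r̄m = -0.8000%
Cov = Σ(rp − r̄p)(rm − r̄m) / 7 = 4.9971
Var(rm) = Σ(rm − r̄m)² / 7 = 5.2943
β = Cov / Var = 4.9971 / 5.2943 = 0.9439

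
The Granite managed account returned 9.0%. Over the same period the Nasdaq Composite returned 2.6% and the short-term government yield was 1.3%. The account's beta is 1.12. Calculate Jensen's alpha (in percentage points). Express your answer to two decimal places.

CAPM expected return = Rf + β(Rm − Rf) = 1.3% + 1.12 × (2.6% − 1.3%) = 1.3 + 1.12 × 1.30 = 2.7560%
Jensen's α = Rp − E[R] = 9.0% − 2.7560% = 6.2440

6.24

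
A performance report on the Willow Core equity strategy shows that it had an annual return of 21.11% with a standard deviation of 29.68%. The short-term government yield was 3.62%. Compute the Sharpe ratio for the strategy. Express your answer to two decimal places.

0.59

Sharpe = (Rp − Rf) / σp = (21.11% − 3.62%) / 29.68% = 17.49% / 29.68% = 0.5893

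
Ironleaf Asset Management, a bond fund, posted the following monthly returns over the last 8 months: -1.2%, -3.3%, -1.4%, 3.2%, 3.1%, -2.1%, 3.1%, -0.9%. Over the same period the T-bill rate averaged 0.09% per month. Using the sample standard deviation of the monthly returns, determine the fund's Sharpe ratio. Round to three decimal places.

r̄ = (-1.2 − 3.3 − 1.4 + 3.2 + 3.1 − 2.1 + 3.1 − 0.9) / 8 = 0.0625%
Σ(r − r̄)² = 48.9388; sample σ = √(48.9388/7) = 2.6441%
Sharpe = (r̄ − rf) / σ = (0.0625 − 0.09) / 2.6441 = -0.0275 / 2.6441 = -0.0104

-0.010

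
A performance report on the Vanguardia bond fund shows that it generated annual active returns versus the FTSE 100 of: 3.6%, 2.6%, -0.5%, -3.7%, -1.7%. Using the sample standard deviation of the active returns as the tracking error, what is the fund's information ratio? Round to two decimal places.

0.02

Mean return r̄ = 0.30 / 5 = 0.0600%
Σ(r − r̄)² = (3.6 − 0.0600)² + (2.6 − 0.0600)² + … = 36.5320
sample σ = √(36.5320 / 4) = √9.1330 = 3.0221%
IR = r̄ / tracking error = 0.0600 / 3.0221 = 0.0199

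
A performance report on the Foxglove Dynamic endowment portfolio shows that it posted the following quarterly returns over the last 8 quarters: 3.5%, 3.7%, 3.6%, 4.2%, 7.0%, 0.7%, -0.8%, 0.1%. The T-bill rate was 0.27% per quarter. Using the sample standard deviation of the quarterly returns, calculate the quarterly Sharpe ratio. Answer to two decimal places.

0.97

Mean return r̄ = 22.00 / 8 = 2.7500%
Σ(r − r̄)² = (3.5 − 2.7500)² + (3.7 − 2.7500)² + … = 46.1800
σ = √[46.1800 / 7] = 2.5685%
Sharpe = (r̄ − rf) / σ = (2.7500 − 0.27) / 2.5685 = 2.4800 / 2.5685 = 0.9655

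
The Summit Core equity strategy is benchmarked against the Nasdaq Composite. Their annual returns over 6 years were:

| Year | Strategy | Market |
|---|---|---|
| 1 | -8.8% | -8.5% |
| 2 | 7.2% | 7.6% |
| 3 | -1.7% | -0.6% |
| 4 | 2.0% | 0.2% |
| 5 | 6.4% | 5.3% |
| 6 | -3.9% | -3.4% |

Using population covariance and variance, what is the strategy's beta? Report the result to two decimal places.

r̄p = 0.2000%,  r̄m = 0.1000%
Cov = Σ(rp − r̄p)(rm − r̄m) / 6 = 29.6667
Var(rm) = Σ(rm − r̄m)² / 6 = 28.3333
β = Cov / Var = 29.6667 / 28.3333 = 1.0471

1.05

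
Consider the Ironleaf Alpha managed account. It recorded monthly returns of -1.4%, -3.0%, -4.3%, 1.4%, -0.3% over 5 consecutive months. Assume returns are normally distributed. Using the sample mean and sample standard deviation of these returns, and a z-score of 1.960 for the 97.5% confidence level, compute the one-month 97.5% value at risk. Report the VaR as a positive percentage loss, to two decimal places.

r̄ = (-1.4 − 3 − 4.3 + 1.4 − 0.3) / 5 = -7.60 / 5 = -1.5200%
Sample std dev = √[19.9480 / 4] = 2.2332%
VaR = −(r̄ − z·σ) = −(-1.5200 − 1.960 × 2.2332) = −(-5.8971) = 5.8971%

5.90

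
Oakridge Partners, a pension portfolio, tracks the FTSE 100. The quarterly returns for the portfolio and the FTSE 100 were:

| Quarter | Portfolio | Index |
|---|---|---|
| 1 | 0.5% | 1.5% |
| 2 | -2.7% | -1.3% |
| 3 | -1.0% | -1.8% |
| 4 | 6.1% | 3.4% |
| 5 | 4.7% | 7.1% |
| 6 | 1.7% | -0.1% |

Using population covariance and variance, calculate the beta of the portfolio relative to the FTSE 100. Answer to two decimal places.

r̄p = 1.5500%,  r̄m = 1.4667%
Cov = Σ(rp − r̄p)(rm − r̄m) / 6 = 7.7267
Var(rm) = Σ(rm − r̄m)² / 6 = 9.3756
β = Cov / Var = 7.7267 / 9.3756 = 0.8241

0.82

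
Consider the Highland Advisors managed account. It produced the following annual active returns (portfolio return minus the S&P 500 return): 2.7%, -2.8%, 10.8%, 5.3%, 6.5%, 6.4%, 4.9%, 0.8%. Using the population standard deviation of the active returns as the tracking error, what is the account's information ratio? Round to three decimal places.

Mean return r̄ = 34.60 / 8 = 4.3250%
Population std dev = √[118.0750 / 8] = 3.8418%
IR = r̄ / tracking error = 4.3250 / 3.8418 = 1.1258

1.126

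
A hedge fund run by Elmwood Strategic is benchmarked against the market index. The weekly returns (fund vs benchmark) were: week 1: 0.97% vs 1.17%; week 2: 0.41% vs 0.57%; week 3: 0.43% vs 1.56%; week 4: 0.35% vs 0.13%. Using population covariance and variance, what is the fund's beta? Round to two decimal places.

r̄p = 0.5400%,  r̄m = 0.8575%
Cov = Σ(rp − r̄p)(rm − r̄m) / 4 = 0.0582
Var(rm) = Σ(rm − r̄m)² / 4 = 0.3008
β = Cov / Var = 0.0582 / 0.3008 = 0.1935

0.19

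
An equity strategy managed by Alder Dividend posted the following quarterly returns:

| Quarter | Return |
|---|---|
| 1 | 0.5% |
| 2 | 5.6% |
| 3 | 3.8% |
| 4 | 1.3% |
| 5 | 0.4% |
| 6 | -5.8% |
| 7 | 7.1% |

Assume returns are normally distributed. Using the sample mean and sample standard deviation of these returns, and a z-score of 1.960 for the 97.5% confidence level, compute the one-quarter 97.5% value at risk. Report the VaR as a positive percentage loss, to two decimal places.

r̄ = (0.5 + 5.6 + 3.8 + 1.3 + 0.4 − 5.8 + 7.1) / 7 = 12.90 / 7 = 1.8429%
Sample σ = √[Σ(r − r̄)² / 6] = √[108.1771 / 6] = √18.0295 = 4.2461%
VaR = −(r̄ − z·σ) = −(1.8429 − 1.960 × 4.2461) = −(-6.4795) = 6.4795%

6.48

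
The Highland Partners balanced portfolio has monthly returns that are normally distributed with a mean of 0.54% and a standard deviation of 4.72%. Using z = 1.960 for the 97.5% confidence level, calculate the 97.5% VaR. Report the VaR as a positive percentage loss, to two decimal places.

8.71

VaR (as % loss) = −(μ − z·σ) = −(0.54% − 1.960 × 4.72%) = −(-8.7112%) = 8.7112%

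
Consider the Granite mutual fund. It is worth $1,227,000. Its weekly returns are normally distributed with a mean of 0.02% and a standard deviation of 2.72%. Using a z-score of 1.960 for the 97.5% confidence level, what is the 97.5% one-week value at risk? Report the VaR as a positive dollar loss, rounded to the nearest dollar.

Return at the 97.5% tail: μ − z·σ = 0.02% − 1.960 × 2.72% = 0.02 − 5.3312 = -5.3112%
VaR = −(-5.3112%) × $1,227,000 = 5.3112% × $1,227,000 = $65,168

$65,168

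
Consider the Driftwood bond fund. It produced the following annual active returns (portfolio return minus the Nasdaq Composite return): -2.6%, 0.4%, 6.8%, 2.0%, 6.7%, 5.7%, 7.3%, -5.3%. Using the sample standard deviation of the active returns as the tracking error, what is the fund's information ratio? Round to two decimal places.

0.55

r̄ = (-2.6 + 0.4 + 6.8 + 2 + 6.7 + 5.7 + 7.3 − 5.3) / 8 = 2.6250%
Sample σ = √[Σ(r − r̄)² / 7] = √[160.7950 / 7] = √22.9707 = 4.7928%
IR = r̄ / tracking error = 2.6250 / 4.7928 = 0.5477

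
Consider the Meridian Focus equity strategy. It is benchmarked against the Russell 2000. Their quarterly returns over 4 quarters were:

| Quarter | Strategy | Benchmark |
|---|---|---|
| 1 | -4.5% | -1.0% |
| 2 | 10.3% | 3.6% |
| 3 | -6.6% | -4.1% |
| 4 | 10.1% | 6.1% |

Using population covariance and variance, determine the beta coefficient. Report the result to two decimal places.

r̄p = 2.3250%,  r̄m = 1.1500%
Cov = Σ(rp − r̄p)(rm − r̄m) / 4 = 29.8888
Var(rm) = Σ(rm − r̄m)² / 4 = 15.6725
β = Cov / Var = 29.8888 / 15.6725 = 1.9071

1.91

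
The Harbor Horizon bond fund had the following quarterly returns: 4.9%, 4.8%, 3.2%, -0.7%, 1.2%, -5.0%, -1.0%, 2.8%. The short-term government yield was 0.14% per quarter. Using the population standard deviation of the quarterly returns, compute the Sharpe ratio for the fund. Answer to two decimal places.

μ = (4.9 + 4.8 + 3.2 − 0.7 + 1.2 − 5 − 1 + 2.8) / 8 = 1.2750%
Σ(r − μ)² = (4.9 − 1.2750)² + (4.8 − 1.2750)² + (3.2 − 1.2750)² + … = 80.0550
σ = √[80.0550 / 8] = 3.1634%
Sharpe = (μ − rf) / σ = (1.2750 − 0.14) / 3.1634 = 1.1350 / 3.1634 = 0.3588

0.36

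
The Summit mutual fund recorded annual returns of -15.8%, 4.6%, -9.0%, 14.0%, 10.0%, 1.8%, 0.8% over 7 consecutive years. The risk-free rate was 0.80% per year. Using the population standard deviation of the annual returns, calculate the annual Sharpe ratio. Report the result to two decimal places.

0.01

r̄ = (-15.8 + 4.6 − 9 + 14 + 10 + 1.8 + 0.8) / 7 = 0.9143%
Σ(r − r̄)² = (-15.8 − 0.9143)² + (4.6 − 0.9143)² + (-9 − 0.9143)² + … = 645.8286
σ = √[645.8286 / 7] = 9.6053%
Sharpe = (r̄ − rf) / σ = (0.9143 − 0.8) / 9.6053 = 0.1143 / 9.6053 = 0.0119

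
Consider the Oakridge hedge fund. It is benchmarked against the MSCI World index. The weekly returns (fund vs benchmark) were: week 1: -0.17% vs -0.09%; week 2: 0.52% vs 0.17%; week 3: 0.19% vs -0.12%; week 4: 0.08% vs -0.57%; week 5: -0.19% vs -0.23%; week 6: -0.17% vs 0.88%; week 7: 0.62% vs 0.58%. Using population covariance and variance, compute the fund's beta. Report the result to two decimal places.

r̄p = 0.1257%,  r̄m = 0.0886%
Cov = Σ(rp − r̄p)(rm − r̄m) / 7 = 0.0302
Var(rm) = Σ(rm − r̄m)² / 7 = 0.2122
β = Cov / Var = 0.0302 / 0.2122 = 0.1423

0.14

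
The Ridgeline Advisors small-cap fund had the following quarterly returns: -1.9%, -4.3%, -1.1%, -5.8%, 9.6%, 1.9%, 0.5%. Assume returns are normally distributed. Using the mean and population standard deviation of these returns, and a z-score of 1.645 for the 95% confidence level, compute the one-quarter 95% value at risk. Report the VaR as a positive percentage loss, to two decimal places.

μ = (-1.9 − 4.3 − 1.1 − 5.8 + 9.6 + 1.9 + 0.5) / 7 = -0.1571%
Σ(r − μ)² = (-1.9 − (-0.1571))² + (-4.3 − (-0.1571))² + … = 152.7971
population σ = √(152.7971 / 7) = √21.8282 = 4.6721%
VaR = −(μ − z·σ) = −(-0.1571 − 1.645 × 4.6721) = −(-7.8427) = 7.8427%

7.84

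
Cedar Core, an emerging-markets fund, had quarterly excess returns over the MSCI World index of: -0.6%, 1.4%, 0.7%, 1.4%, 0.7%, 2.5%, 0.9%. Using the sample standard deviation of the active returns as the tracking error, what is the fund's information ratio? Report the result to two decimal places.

1.06

Mean return r̄ = 7.00 / 7 = 1.0000%
Sample std dev = √[5.3200 / 6] = 0.9416%
IR = r̄ / tracking error = 1.0000 / 0.9416 = 1.0620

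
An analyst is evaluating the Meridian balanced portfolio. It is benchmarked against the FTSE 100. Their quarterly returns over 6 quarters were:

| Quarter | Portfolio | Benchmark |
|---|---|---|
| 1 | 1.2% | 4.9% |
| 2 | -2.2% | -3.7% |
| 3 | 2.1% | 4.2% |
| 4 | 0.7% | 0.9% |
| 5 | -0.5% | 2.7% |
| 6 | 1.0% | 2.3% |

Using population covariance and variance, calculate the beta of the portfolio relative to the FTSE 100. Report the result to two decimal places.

0.42

r̄p = 0.3833%,  r̄m = 1.8833%
Cov = Σ(rp − r̄p)(rm − r̄m) / 6 = 3.3481
Var(rm) = Σ(rm − r̄m)² / 6 = 7.9081
β = Cov / Var = 3.3481 / 7.9081 = 0.4234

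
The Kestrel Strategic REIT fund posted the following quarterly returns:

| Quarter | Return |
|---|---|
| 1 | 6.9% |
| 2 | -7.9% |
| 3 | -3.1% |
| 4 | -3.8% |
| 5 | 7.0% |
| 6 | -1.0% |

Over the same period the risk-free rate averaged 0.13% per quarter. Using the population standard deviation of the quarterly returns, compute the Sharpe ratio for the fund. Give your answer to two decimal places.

-0.08

Mean return r̄ = -1.90 / 6 = -0.3167%
Population std dev = √[183.4683 / 6] = 5.5297%
Sharpe = (r̄ − rf) / σ = (-0.3167 − 0.13) / 5.5297 = -0.4467 / 5.5297 = -0.0808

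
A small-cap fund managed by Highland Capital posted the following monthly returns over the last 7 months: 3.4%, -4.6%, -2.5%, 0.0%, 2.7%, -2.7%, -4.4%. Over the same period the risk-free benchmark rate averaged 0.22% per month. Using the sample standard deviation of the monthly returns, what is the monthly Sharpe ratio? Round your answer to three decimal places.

-0.423

Mean return r̄ = -8.10 / 7 = -1.1571%
Sample σ = √[Σ(r − r̄)² / 6] = √[63.5371 / 6] = √10.5895 = 3.2542%
Sharpe = (r̄ − rf) / σ = (-1.1571 − 0.22) / 3.2542 = -1.3771 / 3.2542 = -0.4232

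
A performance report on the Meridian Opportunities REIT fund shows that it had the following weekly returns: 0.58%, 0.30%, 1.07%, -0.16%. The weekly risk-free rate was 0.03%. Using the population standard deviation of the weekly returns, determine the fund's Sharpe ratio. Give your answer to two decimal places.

Mean return r̄ = 1.790 / 4 = 0.4475%
Population σ = √[Σ(r − r̄)² / 4] = √[0.7959 / 4] = √0.1990 = 0.4461%
Sharpe = (r̄ − rf) / σ = (0.4475 − 0.03) / 0.4461 = 0.4175 / 0.4461 = 0.9359

0.94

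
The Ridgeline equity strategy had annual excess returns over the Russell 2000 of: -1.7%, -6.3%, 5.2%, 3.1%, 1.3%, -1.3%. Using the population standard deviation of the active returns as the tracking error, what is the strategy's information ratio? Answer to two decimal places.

Mean return r̄ = 0.30 / 6 = 0.0500%
Σ(r − r̄)² = 82.5950; population σ = √(82.5950/6) = 3.7102%
IR = r̄ / tracking error = 0.0500 / 3.7102 = 0.0135

0.01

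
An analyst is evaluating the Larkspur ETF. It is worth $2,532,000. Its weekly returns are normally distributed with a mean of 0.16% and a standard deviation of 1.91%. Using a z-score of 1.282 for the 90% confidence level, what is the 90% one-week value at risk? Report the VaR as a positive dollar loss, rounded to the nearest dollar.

$57,948

Return at the 90% tail: μ − z·σ = 0.16% − 1.282 × 1.91% = 0.16 − 2.44862 = -2.28862%
VaR = −(-2.28862%) × $2,532,000 = 2.28862% × $2,532,000 = $57,948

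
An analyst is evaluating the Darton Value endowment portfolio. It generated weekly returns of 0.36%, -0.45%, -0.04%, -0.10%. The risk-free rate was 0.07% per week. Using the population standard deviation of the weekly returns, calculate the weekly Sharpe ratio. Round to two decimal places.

-0.44

r̄ = (0.36 − 0.45 − 0.04 − 0.1) / 4 = -0.230 / 4 = -0.0575%
Σ(r − r̄)² = 0.3305; population σ = √(0.3305/4) = 0.2874%
Sharpe = (r̄ − rf) / σ = (-0.0575 − 0.07) / 0.2874 = -0.1275 / 0.2874 = -0.4436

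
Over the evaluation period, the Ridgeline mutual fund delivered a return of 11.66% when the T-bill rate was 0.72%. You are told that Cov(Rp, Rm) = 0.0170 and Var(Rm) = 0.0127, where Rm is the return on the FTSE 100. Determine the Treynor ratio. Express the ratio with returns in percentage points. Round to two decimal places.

β = Cov / Var = 0.0170 / 0.0127 = 1.3386
Treynor = (Rp − Rf) / β = (11.66% − 0.72%) / 1.3386 = 10.94 / 1.3386 = 8.1727

8.17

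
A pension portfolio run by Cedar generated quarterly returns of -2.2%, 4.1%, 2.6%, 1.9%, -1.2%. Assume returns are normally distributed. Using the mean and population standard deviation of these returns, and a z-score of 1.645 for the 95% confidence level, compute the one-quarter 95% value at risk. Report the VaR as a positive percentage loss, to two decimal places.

2.86

r̄ = (-2.2 + 4.1 + 2.6 + 1.9 − 1.2) / 5 = 1.0400%
Σ(r − r̄)² = (-2.2 − 1.0400)² + (4.1 − 1.0400)² + … = 28.0520
σ = √[28.0520 / 5] = 2.3686%
VaR = −(r̄ − z·σ) = −(1.0400 − 1.645 × 2.3686) = −(-2.8563) = 2.8563%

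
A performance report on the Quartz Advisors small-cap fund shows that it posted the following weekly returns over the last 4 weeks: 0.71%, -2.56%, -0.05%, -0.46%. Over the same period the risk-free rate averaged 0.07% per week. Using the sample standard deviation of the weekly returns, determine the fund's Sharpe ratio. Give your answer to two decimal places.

Mean return r̄ = -2.360 / 4 = -0.5900%
Σ(r − r̄)² = (0.71 − (-0.5900))² + (-2.56 − (-0.5900))² + … = 5.8794
sample σ = √(5.8794 / 3) = √1.9598 = 1.3999%
Sharpe = (r̄ − rf) / σ = (-0.5900 − 0.07) / 1.3999 = -0.6600 / 1.3999 = -0.4715

-0.47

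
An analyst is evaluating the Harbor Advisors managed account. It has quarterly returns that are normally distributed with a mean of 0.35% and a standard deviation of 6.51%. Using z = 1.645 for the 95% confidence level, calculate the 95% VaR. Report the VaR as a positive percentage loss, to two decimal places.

10.36

VaR (as % loss) = −(μ − z·σ) = −(0.35% − 1.645 × 6.51%) = −(-10.35895%) = 10.35895%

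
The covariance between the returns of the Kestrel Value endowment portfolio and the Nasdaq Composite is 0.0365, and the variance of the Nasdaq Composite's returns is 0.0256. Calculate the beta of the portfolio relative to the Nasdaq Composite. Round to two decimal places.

β = Cov(Rp, Rm) / Var(Rm) = 0.0365 / 0.0256 = 1.4258

1.43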